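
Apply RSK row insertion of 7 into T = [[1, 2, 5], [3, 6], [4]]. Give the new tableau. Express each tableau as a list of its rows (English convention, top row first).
[[1, 2, 5, 7], [3, 6], [4]]

7 is larger than every entry of row 1, so it is appended to row 1. The new tableau is [[1, 2, 5, 7], [3, 6], [4]].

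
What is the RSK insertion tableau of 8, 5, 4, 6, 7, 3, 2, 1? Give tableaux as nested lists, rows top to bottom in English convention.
Insert 8: appended to row 1. P = [[8]].
Insert 5: 5 bumps 8 from row 1; 8 starts row 2. P = [[5], [8]].
Insert 4: 4 bumps 5 from row 1; 5 bumps 8 from row 2; 8 starts row 3. P = [[4], [5], [8]].
Insert 6: appended to row 1. P = [[4, 6], [5], [8]].
Insert 7: appended to row 1. P = [[4, 6, 7], [5], [8]].
Insert 3: 3 bumps 4 from row 1; 4 bumps 5 from row 2; 5 bumps 8 from row 3; 8 starts row 4. P = [[3, 6, 7], [4], [5], [8]].
Insert 2: 2 bumps 3 from row 1; 3 bumps 4 from row 2; 4 bumps 5 from row 3; 5 bumps 8 from row 4; 8 starts row 5. P = [[2, 6, 7], [3], [4], [5], [8]].
Insert 1: 1 bumps 2 from row 1; 2 bumps 3 from row 2; 3 bumps 4 from row 3; 4 bumps 5 from row 4; 5 bumps 8 from row 5; 8 starts row 6. P = [[1, 6, 7], [2], [3], [4], [5], [8]].

So P = [[1, 6, 7], [2], [3], [4], [5], [8]].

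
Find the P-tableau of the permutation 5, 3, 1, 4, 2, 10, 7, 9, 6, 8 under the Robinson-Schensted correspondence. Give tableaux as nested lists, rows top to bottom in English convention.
P = [[1, 2, 6, 8], [3, 4, 7, 9], [5, 10]]

After inserting 5: P = [[5]].
After inserting 3: P = [[3], [5]].
After inserting 1: P = [[1], [3], [5]].
After inserting 4: P = [[1, 4], [3], [5]].
After inserting 2: P = [[1, 2], [3, 4], [5]].
After inserting 10: P = [[1, 2, 10], [3, 4], [5]].
After inserting 7: P = [[1, 2, 7], [3, 4, 10], [5]].
After inserting 9: P = [[1, 2, 7, 9], [3, 4, 10], [5]].
After inserting 6: P = [[1, 2, 6, 9], [3, 4, 7], [5, 10]].
After inserting 8: P = [[1, 2, 6, 8], [3, 4, 7, 9], [5, 10]].

So P = [[1, 2, 6, 8], [3, 4, 7, 9], [5, 10]].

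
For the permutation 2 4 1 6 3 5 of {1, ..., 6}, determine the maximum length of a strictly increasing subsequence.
3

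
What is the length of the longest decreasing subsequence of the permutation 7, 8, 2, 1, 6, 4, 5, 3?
4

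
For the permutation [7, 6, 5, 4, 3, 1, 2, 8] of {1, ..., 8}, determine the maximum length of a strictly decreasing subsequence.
6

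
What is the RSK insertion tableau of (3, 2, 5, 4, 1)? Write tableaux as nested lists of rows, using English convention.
P = [[1, 4], [2, 5], [3]]

Insert 3: appended to row 1. P = [[3]].
Insert 2: 2 bumps 3 from row 1; 3 starts row 2. P = [[2], [3]].
Insert 5: appended to row 1. P = [[2, 5], [3]].
Insert 4: 4 bumps 5 from row 1; 5 appends to row 2. P = [[2, 4], [3, 5]].
Insert 1: 1 bumps 2 from row 1; 2 bumps 3 from row 2; 3 starts row 3. P = [[1, 4], [2, 5], [3]].

So P = [[1, 4], [2, 5], [3]].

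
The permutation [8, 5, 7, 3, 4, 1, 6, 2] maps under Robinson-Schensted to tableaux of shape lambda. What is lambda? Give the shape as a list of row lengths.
[3, 2, 2, 1]

Row-insert each entry into an empty tableau.

After inserting 8: P = [[8]].
After inserting 5: P = [[5], [8]].
After inserting 7: P = [[5, 7], [8]].
After inserting 3: P = [[3, 7], [5], [8]].
After inserting 4: P = [[3, 4], [5, 7], [8]].
After inserting 1: P = [[1, 4], [3, 7], [5], [8]].
After inserting 6: P = [[1, 4, 6], [3, 7], [5], [8]].
After inserting 2: P = [[1, 2, 6], [3, 4], [5, 7], [8]].

The final insertion tableau P = [[1, 2, 6], [3, 4], [5, 7], [8]] has shape [3, 2, 2, 1].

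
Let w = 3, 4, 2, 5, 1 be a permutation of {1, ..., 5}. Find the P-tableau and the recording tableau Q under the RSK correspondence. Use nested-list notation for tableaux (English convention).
P = [[1, 4, 5], [2], [3]], Q = [[1, 2, 4], [3], [5]]

Insert each entry of the permutation into P by Schensted row insertion, recording in Q the position of each new cell.

Insert 3: appended to row 1. P = [[3]].
Insert 4: appended to row 1. P = [[3, 4]].
Insert 2: 2 bumps 3 from row 1; 3 starts row 2. P = [[2, 4], [3]].
Insert 5: appended to row 1. P = [[2, 4, 5], [3]].
Insert 1: 1 bumps 2 from row 1; 2 bumps 3 from row 2; 3 starts row 3. P = [[1, 4, 5], [2], [3]].

So P = [[1, 4, 5], [2], [3]], Q = [[1, 2, 4], [3], [5]].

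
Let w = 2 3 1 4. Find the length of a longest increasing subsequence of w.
3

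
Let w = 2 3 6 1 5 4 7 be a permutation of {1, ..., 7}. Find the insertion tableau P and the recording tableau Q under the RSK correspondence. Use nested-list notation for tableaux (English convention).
Insert each entry of the permutation into P by Schensted row insertion, recording in Q the position of each new cell.

Insert 2: appended to row 1. P = [[2]].
Insert 3: appended to row 1. P = [[2, 3]].
Insert 6: appended to row 1. P = [[2, 3, 6]].
Insert 1: 1 bumps 2 from row 1; 2 starts row 2. P = [[1, 3, 6], [2]].
Insert 5: 5 bumps 6 from row 1; 6 appends to row 2. P = [[1, 3, 5], [2, 6]].
Insert 4: 4 bumps 5 from row 1; 5 bumps 6 from row 2; 6 starts row 3. P = [[1, 3, 4], [2, 5], [6]].
Insert 7: appended to row 1. P = [[1, 3, 4, 7], [2, 5], [6]].

So P = [[1, 3, 4, 7], [2, 5], [6]], Q = [[1, 2, 3, 7], [4, 5], [6]].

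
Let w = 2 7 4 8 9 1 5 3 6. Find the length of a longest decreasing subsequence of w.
3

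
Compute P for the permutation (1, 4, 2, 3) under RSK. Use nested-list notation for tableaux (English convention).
P = [[1, 2, 3], [4]]

Insert 1: appended to row 1. P = [[1]].
Insert 4: appended to row 1. P = [[1, 4]].
Insert 2: 2 bumps 4 from row 1; 4 starts row 2. P = [[1, 2], [4]].
Insert 3: appended to row 1. P = [[1, 2, 3], [4]].

So P = [[1, 2, 3], [4]].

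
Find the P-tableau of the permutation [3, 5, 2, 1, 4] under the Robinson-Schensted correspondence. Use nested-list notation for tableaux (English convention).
P = [[1, 4], [2, 5], [3]]

Insert 3: appended to row 1. P = [[3]].
Insert 5: appended to row 1. P = [[3, 5]].
Insert 2: 2 bumps 3 from row 1; 3 starts row 2. P = [[2, 5], [3]].
Insert 1: 1 bumps 2 from row 1; 2 bumps 3 from row 2; 3 starts row 3. P = [[1, 5], [2], [3]].
Insert 4: 4 bumps 5 from row 1; 5 appends to row 2. P = [[1, 4], [2, 5], [3]].

So P = [[1, 4], [2, 5], [3]].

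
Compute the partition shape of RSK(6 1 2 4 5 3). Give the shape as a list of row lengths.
[4, 1, 1]

Row-insert each entry into an empty tableau.

After inserting 6: P = [[6]].
After inserting 1: P = [[1], [6]].
After inserting 2: P = [[1, 2], [6]].
After inserting 4: P = [[1, 2, 4], [6]].
After inserting 5: P = [[1, 2, 4, 5], [6]].
After inserting 3: P = [[1, 2, 3, 5], [4], [6]].

The final insertion tableau P = [[1, 2, 3, 5], [4], [6]] has shape [4, 1, 1].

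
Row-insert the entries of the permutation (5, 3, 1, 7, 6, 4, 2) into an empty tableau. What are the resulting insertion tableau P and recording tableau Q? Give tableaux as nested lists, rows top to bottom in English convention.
Insert each entry of the permutation into P by Schensted row insertion, recording in Q the position of each new cell.

Insert 5: appended to row 1. P = [[5]], Q = [[1]].
Insert 3: 3 bumps 5 from row 1; 5 starts row 2. P = [[3], [5]], Q = [[1], [2]].
Insert 1: 1 bumps 3 from row 1; 3 bumps 5 from row 2; 5 starts row 3. P = [[1], [3], [5]], Q = [[1], [2], [3]].
Insert 7: appended to row 1. P = [[1, 7], [3], [5]], Q = [[1, 4], [2], [3]].
Insert 6: 6 bumps 7 from row 1; 7 appends to row 2. P = [[1, 6], [3, 7], [5]], Q = [[1, 4], [2, 5], [3]].
Insert 4: 4 bumps 6 from row 1; 6 bumps 7 from row 2; 7 appends to row 3. P = [[1, 4], [3, 6], [5, 7]], Q = [[1, 4], [2, 5], [3, 6]].
Insert 2: 2 bumps 4 from row 1; 4 bumps 6 from row 2; 6 bumps 7 from row 3; 7 starts row 4. P = [[1, 2], [3, 4], [5, 6], [7]], Q = [[1, 4], [2, 5], [3, 6], [7]].

So P = [[1, 2], [3, 4], [5, 6], [7]], Q = [[1, 4], [2, 5], [3, 6], [7]].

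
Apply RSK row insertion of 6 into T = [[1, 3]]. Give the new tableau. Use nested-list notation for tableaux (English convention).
6 is larger than every entry of row 1, so it is appended to row 1. The new tableau is [[1, 3, 6]].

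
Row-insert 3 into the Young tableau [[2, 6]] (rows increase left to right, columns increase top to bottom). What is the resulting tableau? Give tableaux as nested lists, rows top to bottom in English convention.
In row 1, 3 replaces 6 (the leftmost entry greater than 3); 6 is bumped to row 2. 6 starts a new row 2. The new tableau is [[2, 3], [6]].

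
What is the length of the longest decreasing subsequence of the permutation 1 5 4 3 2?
4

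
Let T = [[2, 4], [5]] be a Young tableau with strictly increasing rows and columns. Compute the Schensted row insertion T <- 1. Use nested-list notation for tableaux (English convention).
In row 1, 1 replaces 2 (the leftmost entry greater than 1); 2 is bumped to row 2. In row 2, 2 replaces 5 (the leftmost entry greater than 2); 5 is bumped to row 3. 5 starts a new row 3. The new tableau is [[1, 4], [2], [5]].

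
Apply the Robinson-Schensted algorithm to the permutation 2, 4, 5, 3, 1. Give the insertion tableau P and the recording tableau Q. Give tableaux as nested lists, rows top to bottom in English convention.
P = [[1, 3, 5], [2], [4]], Q = [[1, 2, 3], [4], [5]]

Insert each entry of the permutation into P by Schensted row insertion, recording in Q the position of each new cell.

Insert 2: appended to row 1. P = [[2]], Q = [[1]].
Insert 4: appended to row 1. P = [[2, 4]], Q = [[1, 2]].
Insert 5: appended to row 1. P = [[2, 4, 5]], Q = [[1, 2, 3]].
Insert 3: 3 bumps 4 from row 1; 4 starts row 2. P = [[2, 3, 5], [4]], Q = [[1, 2, 3], [4]].
Insert 1: 1 bumps 2 from row 1; 2 bumps 4 from row 2; 4 starts row 3. P = [[1, 3, 5], [2], [4]], Q = [[1, 2, 3], [4], [5]].

So P = [[1, 3, 5], [2], [4]], Q = [[1, 2, 3], [4], [5]].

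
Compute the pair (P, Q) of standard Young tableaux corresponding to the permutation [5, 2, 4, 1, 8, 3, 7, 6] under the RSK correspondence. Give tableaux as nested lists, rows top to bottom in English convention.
P = [[1, 3, 6], [2, 4, 7], [5, 8]], Q = [[1, 3, 5], [2, 6, 7], [4, 8]]

Insert each entry of the permutation into P by Schensted row insertion, recording in Q the position of each new cell.

Insert 5: appended to row 1. P = [[5]].
Insert 2: 2 bumps 5 from row 1; 5 starts row 2. P = [[2], [5]].
Insert 4: appended to row 1. P = [[2, 4], [5]].
Insert 1: 1 bumps 2 from row 1; 2 bumps 5 from row 2; 5 starts row 3. P = [[1, 4], [2], [5]].
Insert 8: appended to row 1. P = [[1, 4, 8], [2], [5]].
Insert 3: 3 bumps 4 from row 1; 4 appends to row 2. P = [[1, 3, 8], [2, 4], [5]].
Insert 7: 7 bumps 8 from row 1; 8 appends to row 2. P = [[1, 3, 7], [2, 4, 8], [5]].
Insert 6: 6 bumps 7 from row 1; 7 bumps 8 from row 2; 8 appends to row 3. P = [[1, 3, 6], [2, 4, 7], [5, 8]].

So P = [[1, 3, 6], [2, 4, 7], [5, 8]], Q = [[1, 3, 5], [2, 6, 7], [4, 8]].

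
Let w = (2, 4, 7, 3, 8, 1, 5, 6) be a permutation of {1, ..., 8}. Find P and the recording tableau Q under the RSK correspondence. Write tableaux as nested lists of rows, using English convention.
Insert each entry of the permutation into P by Schensted row insertion, recording in Q the position of each new cell.

Insert 2: appended to row 1. P = [[2]], Q = [[1]].
Insert 4: appended to row 1. P = [[2, 4]], Q = [[1, 2]].
Insert 7: appended to row 1. P = [[2, 4, 7]], Q = [[1, 2, 3]].
Insert 3: 3 bumps 4 from row 1; 4 starts row 2. P = [[2, 3, 7], [4]], Q = [[1, 2, 3], [4]].
Insert 8: appended to row 1. P = [[2, 3, 7, 8], [4]], Q = [[1, 2, 3, 5], [4]].
Insert 1: 1 bumps 2 from row 1; 2 bumps 4 from row 2; 4 starts row 3. P = [[1, 3, 7, 8], [2], [4]], Q = [[1, 2, 3, 5], [4], [6]].
Insert 5: 5 bumps 7 from row 1; 7 appends to row 2. P = [[1, 3, 5, 8], [2, 7], [4]], Q = [[1, 2, 3, 5], [4, 7], [6]].
Insert 6: 6 bumps 8 from row 1; 8 appends to row 2. P = [[1, 3, 5, 6], [2, 7, 8], [4]], Q = [[1, 2, 3, 5], [4, 7, 8], [6]].

So P = [[1, 3, 5, 6], [2, 7, 8], [4]], Q = [[1, 2, 3, 5], [4, 7, 8], [6]].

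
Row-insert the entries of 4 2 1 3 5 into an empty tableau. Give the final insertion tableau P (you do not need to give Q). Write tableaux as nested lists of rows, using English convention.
After inserting 4: P = [[4]].
After inserting 2: P = [[2], [4]].
After inserting 1: P = [[1], [2], [4]].
After inserting 3: P = [[1, 3], [2], [4]].
After inserting 5: P = [[1, 3, 5], [2], [4]].

So P = [[1, 3, 5], [2], [4]].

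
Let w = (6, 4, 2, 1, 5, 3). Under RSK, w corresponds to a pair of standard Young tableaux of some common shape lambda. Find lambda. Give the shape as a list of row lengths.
[2, 2, 1, 1]

Row-insert each entry into an empty tableau.

After inserting 6: P = [[6]].
After inserting 4: P = [[4], [6]].
After inserting 2: P = [[2], [4], [6]].
After inserting 1: P = [[1], [2], [4], [6]].
After inserting 5: P = [[1, 5], [2], [4], [6]].
After inserting 3: P = [[1, 3], [2, 5], [4], [6]].

The final insertion tableau P = [[1, 3], [2, 5], [4], [6]] has shape [2, 2, 1, 1].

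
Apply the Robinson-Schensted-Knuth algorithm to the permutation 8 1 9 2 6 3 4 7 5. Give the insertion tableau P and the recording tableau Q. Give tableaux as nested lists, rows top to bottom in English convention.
P = [[1, 2, 3, 4, 5], [6, 7], [8, 9]], Q = [[1, 3, 5, 7, 8], [2, 4], [6, 9]]

Insert each entry of the permutation into P by Schensted row insertion, recording in Q the position of each new cell.

Insert 8: appended to row 1. P = [[8]].
Insert 1: 1 bumps 8 from row 1; 8 starts row 2. P = [[1], [8]].
Insert 9: appended to row 1. P = [[1, 9], [8]].
Insert 2: 2 bumps 9 from row 1; 9 appends to row 2. P = [[1, 2], [8, 9]].
Insert 6: appended to row 1. P = [[1, 2, 6], [8, 9]].
Insert 3: 3 bumps 6 from row 1; 6 bumps 8 from row 2; 8 starts row 3. P = [[1, 2, 3], [6, 9], [8]].
Insert 4: appended to row 1. P = [[1, 2, 3, 4], [6, 9], [8]].
Insert 7: appended to row 1. P = [[1, 2, 3, 4, 7], [6, 9], [8]].
Insert 5: 5 bumps 7 from row 1; 7 bumps 9 from row 2; 9 appends to row 3. P = [[1, 2, 3, 4, 5], [6, 7], [8, 9]].

So P = [[1, 2, 3, 4, 5], [6, 7], [8, 9]], Q = [[1, 3, 5, 7, 8], [2, 4], [6, 9]].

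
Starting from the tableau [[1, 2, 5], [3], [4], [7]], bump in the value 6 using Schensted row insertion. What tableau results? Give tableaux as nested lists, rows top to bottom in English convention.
6 is larger than every entry of row 1, so it is appended to row 1. The new tableau is [[1, 2, 5, 6], [3], [4], [7]].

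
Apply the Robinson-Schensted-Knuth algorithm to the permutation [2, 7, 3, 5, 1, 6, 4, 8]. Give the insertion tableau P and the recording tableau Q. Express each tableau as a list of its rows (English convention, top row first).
P = [[1, 3, 4, 6, 8], [2, 5], [7]], Q = [[1, 2, 4, 6, 8], [3, 7], [5]]

Insert each entry of the permutation into P by Schensted row insertion, recording in Q the position of each new cell.

Insert 2: appended to row 1. P = [[2]].
Insert 7: appended to row 1. P = [[2, 7]].
Insert 3: 3 bumps 7 from row 1; 7 starts row 2. P = [[2, 3], [7]].
Insert 5: appended to row 1. P = [[2, 3, 5], [7]].
Insert 1: 1 bumps 2 from row 1; 2 bumps 7 from row 2; 7 starts row 3. P = [[1, 3, 5], [2], [7]].
Insert 6: appended to row 1. P = [[1, 3, 5, 6], [2], [7]].
Insert 4: 4 bumps 5 from row 1; 5 appends to row 2. P = [[1, 3, 4, 6], [2, 5], [7]].
Insert 8: appended to row 1. P = [[1, 3, 4, 6, 8], [2, 5], [7]].

So P = [[1, 3, 4, 6, 8], [2, 5], [7]], Q = [[1, 2, 4, 6, 8], [3, 7], [5]].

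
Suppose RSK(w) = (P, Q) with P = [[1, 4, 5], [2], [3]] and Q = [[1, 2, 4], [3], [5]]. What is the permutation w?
Reverse the RSK construction: for i from n down to 1, find the cell of Q containing i, remove the entry at that cell from P, and reverse-bump it up through P; the value ejected from row 1 is w(i).

Step i=5: Q has 5 at row 3, column 1; remove 3 from row 3 of P and reverse-bump: 3 enters row 2 and ejects 2; 2 enters row 1 and ejects 1. So w(5) = 1. P is now [[2, 4, 5], [3]].
Step i=4: Q has 4 at row 1, column 3; remove that cell from P, ejecting 5. So w(4) = 5. P is now [[2, 4], [3]].
Step i=3: Q has 3 at row 2, column 1; remove 3 from row 2 of P and reverse-bump: 3 enters row 1 and ejects 2. So w(3) = 2. P is now [[3, 4]].
Step i=2: Q has 2 at row 1, column 2; remove that cell from P, ejecting 4. So w(2) = 4. P is now [[3]].
Step i=1: Q has 1 at row 1, column 1; remove that cell from P, ejecting 3. So w(1) = 3. P is now [].

So w = 3 4 2 5 1.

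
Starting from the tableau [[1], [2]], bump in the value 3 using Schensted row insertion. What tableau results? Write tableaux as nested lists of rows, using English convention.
3 is larger than every entry of row 1, so it is appended to row 1. The new tableau is [[1, 3], [2]].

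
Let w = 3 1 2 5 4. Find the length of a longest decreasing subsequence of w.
2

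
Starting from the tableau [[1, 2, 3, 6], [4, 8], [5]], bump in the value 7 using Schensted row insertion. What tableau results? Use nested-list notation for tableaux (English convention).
7 is larger than every entry of row 1, so it is appended to row 1. The new tableau is [[1, 2, 3, 6, 7], [4, 8], [5]].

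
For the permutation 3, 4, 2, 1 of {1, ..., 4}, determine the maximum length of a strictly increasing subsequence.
2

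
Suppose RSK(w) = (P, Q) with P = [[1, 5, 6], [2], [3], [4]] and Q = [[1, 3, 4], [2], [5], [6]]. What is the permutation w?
Reverse the RSK construction: for i from n down to 1, find the cell of Q containing i, remove the entry at that cell from P, and reverse-bump it up through P; the value ejected from row 1 is w(i).

Step i=6: Q has 6 at row 4, column 1; remove 4 from row 4 of P and reverse-bump: 4 enters row 3 and ejects 3; 3 enters row 2 and ejects 2; 2 enters row 1 and ejects 1. So w(6) = 1. P is now [[2, 5, 6], [3], [4]].
Step i=5: Q has 5 at row 3, column 1; remove 4 from row 3 of P and reverse-bump: 4 enters row 2 and ejects 3; 3 enters row 1 and ejects 2. So w(5) = 2. P is now [[3, 5, 6], [4]].
Step i=4: Q has 4 at row 1, column 3; remove that cell from P, ejecting 6. So w(4) = 6. P is now [[3, 5], [4]].
Step i=3: Q has 3 at row 1, column 2; remove that cell from P, ejecting 5. So w(3) = 5. P is now [[3], [4]].
Step i=2: Q has 2 at row 2, column 1; remove 4 from row 2 of P and reverse-bump: 4 enters row 1 and ejects 3. So w(2) = 3. P is now [[4]].
Step i=1: Q has 1 at row 1, column 1; remove that cell from P, ejecting 4. So w(1) = 4. P is now [].

So w = 4 3 5 6 2 1.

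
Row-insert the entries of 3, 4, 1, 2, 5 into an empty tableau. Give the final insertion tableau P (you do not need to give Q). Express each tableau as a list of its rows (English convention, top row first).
P = [[1, 2, 5], [3, 4]]

Insert 3: appended to row 1. P = [[3]].
Insert 4: appended to row 1. P = [[3, 4]].
Insert 1: 1 bumps 3 from row 1; 3 starts row 2. P = [[1, 4], [3]].
Insert 2: 2 bumps 4 from row 1; 4 appends to row 2. P = [[1, 2], [3, 4]].
Insert 5: appended to row 1. P = [[1, 2, 5], [3, 4]].

So P = [[1, 2, 5], [3, 4]].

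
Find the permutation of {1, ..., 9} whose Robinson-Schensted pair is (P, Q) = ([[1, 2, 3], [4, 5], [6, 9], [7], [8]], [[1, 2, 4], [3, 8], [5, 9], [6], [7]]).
1 8 7 9 6 4 2 5 3

Reverse the RSK construction: for i from n down to 1, find the cell of Q containing i, remove the entry at that cell from P, and reverse-bump it up through P; the value ejected from row 1 is w(i).

Step i=9: Q has 9 at row 3, column 2; remove 9 from row 3 of P and reverse-bump: 9 enters row 2 and ejects 5; 5 enters row 1 and ejects 3. So w(9) = 3. P is now [[1, 2, 5], [4, 9], [6], [7], [8]].
Step i=8: Q has 8 at row 2, column 2; remove 9 from row 2 of P and reverse-bump: 9 enters row 1 and ejects 5. So w(8) = 5. P is now [[1, 2, 9], [4], [6], [7], [8]].
Step i=7: Q has 7 at row 5, column 1; remove 8 from row 5 of P and reverse-bump: 8 enters row 4 and ejects 7; 7 enters row 3 and ejects 6; 6 enters row 2 and ejects 4; 4 enters row 1 and ejects 2. So w(7) = 2. P is now [[1, 4, 9], [6], [7], [8]].
Step i=6: Q has 6 at row 4, column 1; remove 8 from row 4 of P and reverse-bump: 8 enters row 3 and ejects 7; 7 enters row 2 and ejects 6; 6 enters row 1 and ejects 4. So w(6) = 4. P is now [[1, 6, 9], [7], [8]].
Step i=5: Q has 5 at row 3, column 1; remove 8 from row 3 of P and reverse-bump: 8 enters row 2 and ejects 7; 7 enters row 1 and ejects 6. So w(5) = 6. P is now [[1, 7, 9], [8]].
Step i=4: Q has 4 at row 1, column 3; remove that cell from P, ejecting 9. So w(4) = 9. P is now [[1, 7], [8]].
Step i=3: Q has 3 at row 2, column 1; remove 8 from row 2 of P and reverse-bump: 8 enters row 1 and ejects 7. So w(3) = 7. P is now [[1, 8]].
Step i=2: Q has 2 at row 1, column 2; remove that cell from P, ejecting 8. So w(2) = 8. P is now [[1]].
Step i=1: Q has 1 at row 1, column 1; remove that cell from P, ejecting 1. So w(1) = 1. P is now [].

So w = 1 8 7 9 6 4 2 5 3.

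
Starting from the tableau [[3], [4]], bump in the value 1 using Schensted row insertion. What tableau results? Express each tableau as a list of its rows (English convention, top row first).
In row 1, 1 replaces 3 (the leftmost entry greater than 1); 3 is bumped to row 2. In row 2, 3 replaces 4 (the leftmost entry greater than 3); 4 is bumped to row 3. 4 starts a new row 3. The new tableau is [[1], [3], [4]].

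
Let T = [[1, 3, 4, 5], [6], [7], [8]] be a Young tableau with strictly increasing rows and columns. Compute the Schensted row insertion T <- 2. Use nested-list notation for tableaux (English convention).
[[1, 2, 4, 5], [3], [6], [7], [8]]

In row 1, 2 replaces 3 (the leftmost entry greater than 2); 3 is bumped to row 2. In row 2, 3 replaces 6 (the leftmost entry greater than 3); 6 is bumped to row 3. In row 3, 6 replaces 7 (the leftmost entry greater than 6); 7 is bumped to row 4. In row 4, 7 replaces 8 (the leftmost entry greater than 7); 8 is bumped to row 5. 8 starts a new row 5. The new tableau is [[1, 2, 4, 5], [3], [6], [7], [8]].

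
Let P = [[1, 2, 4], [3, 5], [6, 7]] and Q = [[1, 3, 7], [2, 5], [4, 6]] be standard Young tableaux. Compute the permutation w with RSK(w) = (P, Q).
Reverse RSK: for i = n, n-1, ..., 1, locate i in Q, remove the corresponding corner cell from P, and reverse-bump its entry up through P; the value ejected from row 1 is w(i).

So w = 6 3 7 1 5 2 4.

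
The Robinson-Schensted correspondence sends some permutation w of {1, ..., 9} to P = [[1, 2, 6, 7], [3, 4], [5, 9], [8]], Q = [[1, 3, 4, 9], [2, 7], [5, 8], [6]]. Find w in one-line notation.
8 3 5 9 4 1 6 2 7

Reverse the RSK construction: for i from n down to 1, find the cell of Q containing i, remove the entry at that cell from P, and reverse-bump it up through P; the value ejected from row 1 is w(i).

Step i=9: Q has 9 at row 1, column 4; remove that cell from P, ejecting 7. So w(9) = 7. P is now [[1, 2, 6], [3, 4], [5, 9], [8]].
Step i=8: Q has 8 at row 3, column 2; remove 9 from row 3 of P and reverse-bump: 9 enters row 2 and ejects 4; 4 enters row 1 and ejects 2. So w(8) = 2. P is now [[1, 4, 6], [3, 9], [5], [8]].
Step i=7: Q has 7 at row 2, column 2; remove 9 from row 2 of P and reverse-bump: 9 enters row 1 and ejects 6. So w(7) = 6. P is now [[1, 4, 9], [3], [5], [8]].
Step i=6: Q has 6 at row 4, column 1; remove 8 from row 4 of P and reverse-bump: 8 enters row 3 and ejects 5; 5 enters row 2 and ejects 3; 3 enters row 1 and ejects 1. So w(6) = 1. P is now [[3, 4, 9], [5], [8]].
Step i=5: Q has 5 at row 3, column 1; remove 8 from row 3 of P and reverse-bump: 8 enters row 2 and ejects 5; 5 enters row 1 and ejects 4. So w(5) = 4. P is now [[3, 5, 9], [8]].
Step i=4: Q has 4 at row 1, column 3; remove that cell from P, ejecting 9. So w(4) = 9. P is now [[3, 5], [8]].
Step i=3: Q has 3 at row 1, column 2; remove that cell from P, ejecting 5. So w(3) = 5. P is now [[3], [8]].
Step i=2: Q has 2 at row 2, column 1; remove 8 from row 2 of P and reverse-bump: 8 enters row 1 and ejects 3. So w(2) = 3. P is now [[8]].
Step i=1: Q has 1 at row 1, column 1; remove that cell from P, ejecting 8. So w(1) = 8. P is now [].

So w = 8 3 5 9 4 1 6 2 7.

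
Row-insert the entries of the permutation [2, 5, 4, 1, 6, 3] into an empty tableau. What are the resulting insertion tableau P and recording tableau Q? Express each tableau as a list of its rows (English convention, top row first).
Insert each entry of the permutation into P by Schensted row insertion, recording in Q the position of each new cell.

Insert 2: appended to row 1. P = [[2]].
Insert 5: appended to row 1. P = [[2, 5]].
Insert 4: 4 bumps 5 from row 1; 5 starts row 2. P = [[2, 4], [5]].
Insert 1: 1 bumps 2 from row 1; 2 bumps 5 from row 2; 5 starts row 3. P = [[1, 4], [2], [5]].
Insert 6: appended to row 1. P = [[1, 4, 6], [2], [5]].
Insert 3: 3 bumps 4 from row 1; 4 appends to row 2. P = [[1, 3, 6], [2, 4], [5]].

So P = [[1, 3, 6], [2, 4], [5]], Q = [[1, 2, 5], [3, 6], [4]].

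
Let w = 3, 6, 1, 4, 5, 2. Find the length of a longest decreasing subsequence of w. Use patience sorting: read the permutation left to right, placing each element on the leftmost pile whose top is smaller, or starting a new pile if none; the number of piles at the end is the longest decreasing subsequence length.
3: new pile. tops = [3]
6: onto pile 1 (replacing 3). tops = [6]
1: new pile. tops = [6, 1]
4: onto pile 2 (replacing 1). tops = [6, 4]
5: onto pile 2 (replacing 4). tops = [6, 5]
2: new pile. tops = [6, 5, 2]

3 piles, so the longest decreasing subsequence has length 3.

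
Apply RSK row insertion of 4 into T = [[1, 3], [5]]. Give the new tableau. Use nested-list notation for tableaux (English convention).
4 is larger than every entry of row 1, so it is appended to row 1. The new tableau is [[1, 3, 4], [5]].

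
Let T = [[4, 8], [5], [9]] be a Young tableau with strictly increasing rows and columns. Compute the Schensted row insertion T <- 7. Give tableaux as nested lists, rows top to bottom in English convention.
In row 1, 7 replaces 8 (the leftmost entry greater than 7); 8 is bumped to row 2. 8 is appended to row 2. The new tableau is [[4, 7], [5, 8], [9]].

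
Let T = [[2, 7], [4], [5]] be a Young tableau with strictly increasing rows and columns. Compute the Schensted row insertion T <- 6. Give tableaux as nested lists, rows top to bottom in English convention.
In row 1, 6 replaces 7 (the leftmost entry greater than 6); 7 is bumped to row 2. 7 is appended to row 2. The new tableau is [[2, 6], [4, 7], [5]].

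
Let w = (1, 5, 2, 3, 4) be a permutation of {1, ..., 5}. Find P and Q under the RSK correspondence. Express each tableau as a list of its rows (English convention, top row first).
P = [[1, 2, 3, 4], [5]], Q = [[1, 2, 4, 5], [3]]

Insert each entry of the permutation into P by Schensted row insertion, recording in Q the position of each new cell.

Insert 1: appended to row 1. P = [[1]], Q = [[1]].
Insert 5: appended to row 1. P = [[1, 5]], Q = [[1, 2]].
Insert 2: 2 bumps 5 from row 1; 5 starts row 2. P = [[1, 2], [5]], Q = [[1, 2], [3]].
Insert 3: appended to row 1. P = [[1, 2, 3], [5]], Q = [[1, 2, 4], [3]].
Insert 4: appended to row 1. P = [[1, 2, 3, 4], [5]], Q = [[1, 2, 4, 5], [3]].

So P = [[1, 2, 3, 4], [5]], Q = [[1, 2, 4, 5], [3]].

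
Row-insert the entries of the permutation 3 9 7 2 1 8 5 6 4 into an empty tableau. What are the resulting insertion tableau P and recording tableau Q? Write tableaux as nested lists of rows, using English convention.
Insert each entry of the permutation into P by Schensted row insertion, recording in Q the position of each new cell.

Insert 3: appended to row 1. P = [[3]], Q = [[1]].
Insert 9: appended to row 1. P = [[3, 9]], Q = [[1, 2]].
Insert 7: 7 bumps 9 from row 1; 9 starts row 2. P = [[3, 7], [9]], Q = [[1, 2], [3]].
Insert 2: 2 bumps 3 from row 1; 3 bumps 9 from row 2; 9 starts row 3. P = [[2, 7], [3], [9]], Q = [[1, 2], [3], [4]].
Insert 1: 1 bumps 2 from row 1; 2 bumps 3 from row 2; 3 bumps 9 from row 3; 9 starts row 4. P = [[1, 7], [2], [3], [9]], Q = [[1, 2], [3], [4], [5]].
Insert 8: appended to row 1. P = [[1, 7, 8], [2], [3], [9]], Q = [[1, 2, 6], [3], [4], [5]].
Insert 5: 5 bumps 7 from row 1; 7 appends to row 2. P = [[1, 5, 8], [2, 7], [3], [9]], Q = [[1, 2, 6], [3, 7], [4], [5]].
Insert 6: 6 bumps 8 from row 1; 8 appends to row 2. P = [[1, 5, 6], [2, 7, 8], [3], [9]], Q = [[1, 2, 6], [3, 7, 8], [4], [5]].
Insert 4: 4 bumps 5 from row 1; 5 bumps 7 from row 2; 7 appends to row 3. P = [[1, 4, 6], [2, 5, 8], [3, 7], [9]], Q = [[1, 2, 6], [3, 7, 8], [4, 9], [5]].

So P = [[1, 4, 6], [2, 5, 8], [3, 7], [9]], Q = [[1, 2, 6], [3, 7, 8], [4, 9], [5]].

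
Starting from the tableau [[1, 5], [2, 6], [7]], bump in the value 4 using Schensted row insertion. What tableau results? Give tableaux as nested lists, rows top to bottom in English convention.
[[1, 4], [2, 5], [6], [7]]

In row 1, 4 replaces 5 (the leftmost entry greater than 4); 5 is bumped to row 2. In row 2, 5 replaces 6 (the leftmost entry greater than 5); 6 is bumped to row 3. In row 3, 6 replaces 7 (the leftmost entry greater than 6); 7 is bumped to row 4. 7 starts a new row 4. The new tableau is [[1, 4], [2, 5], [6], [7]].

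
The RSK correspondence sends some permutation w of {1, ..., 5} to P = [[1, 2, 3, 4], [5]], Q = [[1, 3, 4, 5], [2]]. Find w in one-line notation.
5 1 2 3 4

Reverse the RSK construction: for i from n down to 1, find the cell of Q containing i, remove the entry at that cell from P, and reverse-bump it up through P; the value ejected from row 1 is w(i).

Step i=5: Q has 5 at row 1, column 4; remove that cell from P, ejecting 4. So w(5) = 4. P is now [[1, 2, 3], [5]].
Step i=4: Q has 4 at row 1, column 3; remove that cell from P, ejecting 3. So w(4) = 3. P is now [[1, 2], [5]].
Step i=3: Q has 3 at row 1, column 2; remove that cell from P, ejecting 2. So w(3) = 2. P is now [[1], [5]].
Step i=2: Q has 2 at row 2, column 1; remove 5 from row 2 of P and reverse-bump: 5 enters row 1 and ejects 1. So w(2) = 1. P is now [[5]].
Step i=1: Q has 1 at row 1, column 1; remove that cell from P, ejecting 5. So w(1) = 5. P is now [].

So w = 5 1 2 3 4.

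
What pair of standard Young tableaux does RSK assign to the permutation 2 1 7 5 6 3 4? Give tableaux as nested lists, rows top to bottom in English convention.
P = [[1, 3, 4], [2, 5, 6], [7]], Q = [[1, 3, 5], [2, 4, 7], [6]]

Insert each entry of the permutation into P by Schensted row insertion, recording in Q the position of each new cell.

Insert 2: appended to row 1. P = [[2]].
Insert 1: 1 bumps 2 from row 1; 2 starts row 2. P = [[1], [2]].
Insert 7: appended to row 1. P = [[1, 7], [2]].
Insert 5: 5 bumps 7 from row 1; 7 appends to row 2. P = [[1, 5], [2, 7]].
Insert 6: appended to row 1. P = [[1, 5, 6], [2, 7]].
Insert 3: 3 bumps 5 from row 1; 5 bumps 7 from row 2; 7 starts row 3. P = [[1, 3, 6], [2, 5], [7]].
Insert 4: 4 bumps 6 from row 1; 6 appends to row 2. P = [[1, 3, 4], [2, 5, 6], [7]].

So P = [[1, 3, 4], [2, 5, 6], [7]], Q = [[1, 3, 5], [2, 4, 7], [6]].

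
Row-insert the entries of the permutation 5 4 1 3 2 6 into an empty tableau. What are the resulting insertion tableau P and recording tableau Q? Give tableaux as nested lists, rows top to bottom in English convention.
P = [[1, 2, 6], [3], [4], [5]], Q = [[1, 4, 6], [2], [3], [5]]

Insert each entry of the permutation into P by Schensted row insertion, recording in Q the position of each new cell.

Insert 5: appended to row 1. P = [[5]], Q = [[1]].
Insert 4: 4 bumps 5 from row 1; 5 starts row 2. P = [[4], [5]], Q = [[1], [2]].
Insert 1: 1 bumps 4 from row 1; 4 bumps 5 from row 2; 5 starts row 3. P = [[1], [4], [5]], Q = [[1], [2], [3]].
Insert 3: appended to row 1. P = [[1, 3], [4], [5]], Q = [[1, 4], [2], [3]].
Insert 2: 2 bumps 3 from row 1; 3 bumps 4 from row 2; 4 bumps 5 from row 3; 5 starts row 4. P = [[1, 2], [3], [4], [5]], Q = [[1, 4], [2], [3], [5]].
Insert 6: appended to row 1. P = [[1, 2, 6], [3], [4], [5]], Q = [[1, 4, 6], [2], [3], [5]].

So P = [[1, 2, 6], [3], [4], [5]], Q = [[1, 4, 6], [2], [3], [5]].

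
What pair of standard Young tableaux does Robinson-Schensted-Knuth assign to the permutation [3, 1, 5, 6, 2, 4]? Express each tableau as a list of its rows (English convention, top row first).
P = [[1, 2, 4], [3, 5, 6]], Q = [[1, 3, 4], [2, 5, 6]]

Insert each entry of the permutation into P by Schensted row insertion, recording in Q the position of each new cell.

After inserting 3: P = [[3]].
After inserting 1: P = [[1], [3]].
After inserting 5: P = [[1, 5], [3]].
After inserting 6: P = [[1, 5, 6], [3]].
After inserting 2: P = [[1, 2, 6], [3, 5]].
After inserting 4: P = [[1, 2, 4], [3, 5, 6]].

So P = [[1, 2, 4], [3, 5, 6]], Q = [[1, 3, 4], [2, 5, 6]].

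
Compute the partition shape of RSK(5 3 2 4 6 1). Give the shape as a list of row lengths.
[3, 1, 1, 1]

Row-insert each entry into an empty tableau.

After inserting 5: P = [[5]].
After inserting 3: P = [[3], [5]].
After inserting 2: P = [[2], [3], [5]].
After inserting 4: P = [[2, 4], [3], [5]].
After inserting 6: P = [[2, 4, 6], [3], [5]].
After inserting 1: P = [[1, 4, 6], [2], [3], [5]].

The final insertion tableau P = [[1, 4, 6], [2], [3], [5]] has shape [3, 1, 1, 1].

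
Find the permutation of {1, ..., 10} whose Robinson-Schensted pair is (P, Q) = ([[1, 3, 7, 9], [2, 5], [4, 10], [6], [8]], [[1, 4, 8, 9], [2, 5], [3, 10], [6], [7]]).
8 6 4 10 5 2 1 7 9 3

Reverse RSK: for i = n, n-1, ..., 1, locate i in Q, remove the corresponding corner cell from P, and reverse-bump its entry up through P; the value ejected from row 1 is w(i).

So w = 8 6 4 10 5 2 1 7 9 3.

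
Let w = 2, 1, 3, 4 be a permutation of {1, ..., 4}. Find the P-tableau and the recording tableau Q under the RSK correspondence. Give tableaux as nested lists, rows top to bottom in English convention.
P = [[1, 3, 4], [2]], Q = [[1, 3, 4], [2]]

Insert each entry of the permutation into P by Schensted row insertion, recording in Q the position of each new cell.

After inserting 2: P = [[2]].
After inserting 1: P = [[1], [2]].
After inserting 3: P = [[1, 3], [2]].
After inserting 4: P = [[1, 3, 4], [2]].

So P = [[1, 3, 4], [2]], Q = [[1, 3, 4], [2]].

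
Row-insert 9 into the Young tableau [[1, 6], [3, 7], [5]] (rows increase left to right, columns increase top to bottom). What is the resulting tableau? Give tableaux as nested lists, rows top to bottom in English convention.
[[1, 6, 9], [3, 7], [5]]

9 is larger than every entry of row 1, so it is appended to row 1. The new tableau is [[1, 6, 9], [3, 7], [5]].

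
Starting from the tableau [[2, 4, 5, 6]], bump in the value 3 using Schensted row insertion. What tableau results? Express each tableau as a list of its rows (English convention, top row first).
In row 1, 3 replaces 4 (the leftmost entry greater than 3); 4 is bumped to row 2. 4 starts a new row 2. The new tableau is [[2, 3, 5, 6], [4]].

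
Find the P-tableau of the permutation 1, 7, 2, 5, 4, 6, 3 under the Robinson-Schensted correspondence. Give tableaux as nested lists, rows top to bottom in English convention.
Insert 1: appended to row 1. P = [[1]].
Insert 7: appended to row 1. P = [[1, 7]].
Insert 2: 2 bumps 7 from row 1; 7 starts row 2. P = [[1, 2], [7]].
Insert 5: appended to row 1. P = [[1, 2, 5], [7]].
Insert 4: 4 bumps 5 from row 1; 5 bumps 7 from row 2; 7 starts row 3. P = [[1, 2, 4], [5], [7]].
Insert 6: appended to row 1. P = [[1, 2, 4, 6], [5], [7]].
Insert 3: 3 bumps 4 from row 1; 4 bumps 5 from row 2; 5 bumps 7 from row 3; 7 starts row 4. P = [[1, 2, 3, 6], [4], [5], [7]].

So P = [[1, 2, 3, 6], [4], [5], [7]].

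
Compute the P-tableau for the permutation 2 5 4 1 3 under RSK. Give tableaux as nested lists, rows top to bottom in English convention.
After inserting 2: P = [[2]].
After inserting 5: P = [[2, 5]].
After inserting 4: P = [[2, 4], [5]].
After inserting 1: P = [[1, 4], [2], [5]].
After inserting 3: P = [[1, 3], [2, 4], [5]].

So P = [[1, 3], [2, 4], [5]].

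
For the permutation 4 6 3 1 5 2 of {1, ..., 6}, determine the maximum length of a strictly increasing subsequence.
2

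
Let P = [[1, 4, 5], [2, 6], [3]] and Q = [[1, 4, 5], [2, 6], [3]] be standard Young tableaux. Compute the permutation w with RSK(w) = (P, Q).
Reverse the RSK construction: for i from n down to 1, find the cell of Q containing i, remove the entry at that cell from P, and reverse-bump it up through P; the value ejected from row 1 is w(i).

Step i=6: Q has 6 at row 2, column 2; remove 6 from row 2 of P and reverse-bump: 6 enters row 1 and ejects 5. So w(6) = 5. P is now [[1, 4, 6], [2], [3]].
Step i=5: Q has 5 at row 1, column 3; remove that cell from P, ejecting 6. So w(5) = 6. P is now [[1, 4], [2], [3]].
Step i=4: Q has 4 at row 1, column 2; remove that cell from P, ejecting 4. So w(4) = 4. P is now [[1], [2], [3]].
Step i=3: Q has 3 at row 3, column 1; remove 3 from row 3 of P and reverse-bump: 3 enters row 2 and ejects 2; 2 enters row 1 and ejects 1. So w(3) = 1. P is now [[2], [3]].
Step i=2: Q has 2 at row 2, column 1; remove 3 from row 2 of P and reverse-bump: 3 enters row 1 and ejects 2. So w(2) = 2. P is now [[3]].
Step i=1: Q has 1 at row 1, column 1; remove that cell from P, ejecting 3. So w(1) = 3. P is now [].

So w = 3 2 1 4 6 5.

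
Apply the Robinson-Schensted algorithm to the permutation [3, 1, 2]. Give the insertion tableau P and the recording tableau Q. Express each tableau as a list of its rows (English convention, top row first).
P = [[1, 2], [3]], Q = [[1, 3], [2]]

Insert each entry of the permutation into P by Schensted row insertion, recording in Q the position of each new cell.

Insert 3: appended to row 1. P = [[3]].
Insert 1: 1 bumps 3 from row 1; 3 starts row 2. P = [[1], [3]].
Insert 2: appended to row 1. P = [[1, 2], [3]].

So P = [[1, 2], [3]], Q = [[1, 3], [2]].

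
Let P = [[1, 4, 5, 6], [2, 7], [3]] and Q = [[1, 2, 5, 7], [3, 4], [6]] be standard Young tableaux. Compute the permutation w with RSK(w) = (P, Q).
3 7 2 4 5 1 6

Reverse the RSK construction: for i from n down to 1, find the cell of Q containing i, remove the entry at that cell from P, and reverse-bump it up through P; the value ejected from row 1 is w(i).

Step i=7: Q has 7 at row 1, column 4; remove that cell from P, ejecting 6. So w(7) = 6. P is now [[1, 4, 5], [2, 7], [3]].
Step i=6: Q has 6 at row 3, column 1; remove 3 from row 3 of P and reverse-bump: 3 enters row 2 and ejects 2; 2 enters row 1 and ejects 1. So w(6) = 1. P is now [[2, 4, 5], [3, 7]].
Step i=5: Q has 5 at row 1, column 3; remove that cell from P, ejecting 5. So w(5) = 5. P is now [[2, 4], [3, 7]].
Step i=4: Q has 4 at row 2, column 2; remove 7 from row 2 of P and reverse-bump: 7 enters row 1 and ejects 4. So w(4) = 4. P is now [[2, 7], [3]].
Step i=3: Q has 3 at row 2, column 1; remove 3 from row 2 of P and reverse-bump: 3 enters row 1 and ejects 2. So w(3) = 2. P is now [[3, 7]].
Step i=2: Q has 2 at row 1, column 2; remove that cell from P, ejecting 7. So w(2) = 7. P is now [[3]].
Step i=1: Q has 1 at row 1, column 1; remove that cell from P, ejecting 3. So w(1) = 3. P is now [].

So w = 3 7 2 4 5 1 6.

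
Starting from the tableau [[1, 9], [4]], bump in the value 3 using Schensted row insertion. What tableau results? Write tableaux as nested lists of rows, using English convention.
In row 1, 3 replaces 9 (the leftmost entry greater than 3); 9 is bumped to row 2. 9 is appended to row 2. The new tableau is [[1, 3], [4, 9]].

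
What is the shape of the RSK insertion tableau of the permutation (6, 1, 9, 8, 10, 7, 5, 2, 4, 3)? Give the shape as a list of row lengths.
Row-insert each entry into an empty tableau.

After inserting 6: P = [[6]].
After inserting 1: P = [[1], [6]].
After inserting 9: P = [[1, 9], [6]].
After inserting 8: P = [[1, 8], [6, 9]].
After inserting 10: P = [[1, 8, 10], [6, 9]].
After inserting 7: P = [[1, 7, 10], [6, 8], [9]].
After inserting 5: P = [[1, 5, 10], [6, 7], [8], [9]].
After inserting 2: P = [[1, 2, 10], [5, 7], [6], [8], [9]].
After inserting 4: P = [[1, 2, 4], [5, 7, 10], [6], [8], [9]].
After inserting 3: P = [[1, 2, 3], [4, 7, 10], [5], [6], [8], [9]].

The final insertion tableau P = [[1, 2, 3], [4, 7, 10], [5], [6], [8], [9]] has shape [3, 3, 1, 1, 1, 1].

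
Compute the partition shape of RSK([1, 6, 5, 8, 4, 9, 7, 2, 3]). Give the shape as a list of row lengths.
[4, 2, 2, 1]

Row-insert each entry into an empty tableau.

After inserting 1: P = [[1]].
After inserting 6: P = [[1, 6]].
After inserting 5: P = [[1, 5], [6]].
After inserting 8: P = [[1, 5, 8], [6]].
After inserting 4: P = [[1, 4, 8], [5], [6]].
After inserting 9: P = [[1, 4, 8, 9], [5], [6]].
After inserting 7: P = [[1, 4, 7, 9], [5, 8], [6]].
After inserting 2: P = [[1, 2, 7, 9], [4, 8], [5], [6]].
After inserting 3: P = [[1, 2, 3, 9], [4, 7], [5, 8], [6]].

The final insertion tableau P = [[1, 2, 3, 9], [4, 7], [5, 8], [6]] has shape [4, 2, 2, 1].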